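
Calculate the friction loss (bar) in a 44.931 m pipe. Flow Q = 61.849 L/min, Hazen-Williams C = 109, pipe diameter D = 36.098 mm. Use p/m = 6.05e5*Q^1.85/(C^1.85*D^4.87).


Q^1.85 = 2060.5
C^1.85 = 5878.1
D^4.87 = 3.8454e+07
p/m = 0.0055149 bar/m
p_total = 0.0055149 * 44.931 = 0.24779 bar

0.24779 bar


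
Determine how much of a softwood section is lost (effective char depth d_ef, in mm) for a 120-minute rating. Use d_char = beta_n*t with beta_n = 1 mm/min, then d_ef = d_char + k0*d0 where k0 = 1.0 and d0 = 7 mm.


d_char = 1 * 120 = 120 mm
d_ef = 120 + 1.0*7 = 127 mm

127 mm


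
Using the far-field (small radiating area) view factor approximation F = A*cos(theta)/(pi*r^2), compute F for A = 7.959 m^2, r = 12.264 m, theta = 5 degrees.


cos(5 deg) = 0.99619
pi*r^2 = 472.51
F = 7.959 * 0.99619 / 472.51 = 0.016780

0.016780


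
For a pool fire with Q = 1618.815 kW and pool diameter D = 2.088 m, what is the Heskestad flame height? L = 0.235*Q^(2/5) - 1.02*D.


Q^(2/5) = 19.217
0.235 * Q^(2/5) = 4.5159
1.02 * D = 2.1298
L = 2.3862 m

2.3862 m


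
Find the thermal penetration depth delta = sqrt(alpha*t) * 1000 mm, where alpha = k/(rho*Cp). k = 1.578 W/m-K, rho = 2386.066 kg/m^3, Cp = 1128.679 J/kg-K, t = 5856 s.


alpha = 1.578 / (2386.066 * 1128.679) = 5.8594e-07 m^2/s
alpha * t = 0.0034313
delta = sqrt(0.0034313) * 1000 = 58.577 mm

58.577 mm


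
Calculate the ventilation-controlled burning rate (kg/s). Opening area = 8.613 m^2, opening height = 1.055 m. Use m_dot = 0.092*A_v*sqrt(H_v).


sqrt(H_v) = 1.0271
m_dot = 0.092 * 8.613 * 1.0271 = 0.81390 kg/s

0.81390 kg/s


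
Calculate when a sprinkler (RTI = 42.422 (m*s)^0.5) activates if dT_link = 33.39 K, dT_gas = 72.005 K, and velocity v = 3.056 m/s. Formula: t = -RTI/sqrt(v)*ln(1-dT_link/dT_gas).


dT_link/dT_gas = 0.46372
ln(1 - 0.46372) = -0.62309
t = -42.422 / sqrt(3.056) * -0.62309 = 15.121 s

15.121 s


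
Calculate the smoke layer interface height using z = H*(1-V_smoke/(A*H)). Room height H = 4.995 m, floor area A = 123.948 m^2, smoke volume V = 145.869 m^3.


V/(A*H) = 0.23561
1 - 0.23561 = 0.76439
z = 4.995 * 0.76439 = 3.8181 m

3.8181 m


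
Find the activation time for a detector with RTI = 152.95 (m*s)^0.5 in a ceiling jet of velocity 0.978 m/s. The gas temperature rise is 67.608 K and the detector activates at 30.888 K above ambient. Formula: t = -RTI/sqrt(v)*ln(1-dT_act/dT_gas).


dT_act/dT_gas = 0.45687
ln(1 - 0.45687) = -0.61040
t = -152.95 / sqrt(0.978) * -0.61040 = 94.406 s

94.406 s


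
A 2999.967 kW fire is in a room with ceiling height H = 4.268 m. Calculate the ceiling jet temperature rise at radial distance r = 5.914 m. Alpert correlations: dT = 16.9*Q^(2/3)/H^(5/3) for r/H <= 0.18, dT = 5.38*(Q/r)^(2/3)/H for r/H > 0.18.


r/H = 5.914 / 4.268 = 1.3857
r/H > 0.18, so dT = 5.38*(Q/r)^(2/3)/H
Q/r = 507.27
(Q/r)^(2/3) = 63.605
dT = 5.38 * 63.605 / 4.268 = 80.177 K

80.177 K


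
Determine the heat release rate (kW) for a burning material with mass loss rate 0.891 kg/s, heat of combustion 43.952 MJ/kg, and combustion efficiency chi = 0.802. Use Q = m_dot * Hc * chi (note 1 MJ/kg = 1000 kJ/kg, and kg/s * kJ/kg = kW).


Hc = 43.952 MJ/kg = 43.952 * 1000 kJ/kg = 43952 kJ/kg
Q = 0.891 kg/s * 43952 kJ/kg * 0.802 = 31407 kW

31407 kW


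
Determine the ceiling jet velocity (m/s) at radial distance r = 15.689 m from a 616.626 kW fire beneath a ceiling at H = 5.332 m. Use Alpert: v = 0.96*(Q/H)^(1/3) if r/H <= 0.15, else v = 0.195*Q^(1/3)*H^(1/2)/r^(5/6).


r/H = 15.689 / 5.332 = 2.9424
r/H > 0.15, so v = 0.195*Q^(1/3)*H^(1/2)/r^(5/6)
Q^(1/3) = 8.5115
H^(1/2) = 2.3091
r^(5/6) = 9.9158
v = 0.195 * 8.5115 * 2.3091 / 9.9158 = 0.38651 m/s

0.38651 m/s


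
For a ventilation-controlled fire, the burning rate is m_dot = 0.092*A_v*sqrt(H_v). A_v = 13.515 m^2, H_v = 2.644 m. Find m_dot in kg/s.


sqrt(H_v) = 1.6260
m_dot = 0.092 * 13.515 * 1.6260 = 2.0218 kg/s

2.0218 kg/s


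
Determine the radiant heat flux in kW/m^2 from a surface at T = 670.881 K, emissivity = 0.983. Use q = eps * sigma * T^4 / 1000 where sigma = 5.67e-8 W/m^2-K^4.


T^4 = 2.0257e+11
q = 0.983 * 5.67e-8 * 2.0257e+11 / 1000 = 11.291 kW/m^2

11.291 kW/m^2


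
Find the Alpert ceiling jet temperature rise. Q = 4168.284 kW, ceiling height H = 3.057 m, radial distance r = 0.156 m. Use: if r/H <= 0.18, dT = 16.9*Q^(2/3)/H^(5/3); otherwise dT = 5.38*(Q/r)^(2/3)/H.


r/H = 0.156 / 3.057 = 0.051030
r/H <= 0.18, so dT = 16.9*Q^(2/3)/H^(5/3)
Q^(2/3) = 259.00
H^(5/3) = 6.4391
dT = 16.9 * 259.00 / 6.4391 = 679.78 K

679.78 K


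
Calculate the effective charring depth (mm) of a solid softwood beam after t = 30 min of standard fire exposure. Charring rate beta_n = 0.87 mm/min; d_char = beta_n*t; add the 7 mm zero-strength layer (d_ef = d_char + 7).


d_char = 0.87 * 30 = 26.1 mm
d_ef = 26.1 + 1.0*7 = 33.1 mm

33.1 mm


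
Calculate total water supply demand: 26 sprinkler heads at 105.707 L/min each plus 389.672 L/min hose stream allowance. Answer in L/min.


Sprinkler demand = 26 * 105.707 = 2748.382 L/min
Total = 2748.382 + 389.672 = 3138.054 L/min

3138.054 L/min


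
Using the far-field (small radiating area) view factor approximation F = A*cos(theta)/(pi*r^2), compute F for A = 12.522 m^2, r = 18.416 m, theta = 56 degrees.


cos(56 deg) = 0.55919
pi*r^2 = 1065.5
F = 12.522 * 0.55919 / 1065.5 = 0.0065720

0.0065720


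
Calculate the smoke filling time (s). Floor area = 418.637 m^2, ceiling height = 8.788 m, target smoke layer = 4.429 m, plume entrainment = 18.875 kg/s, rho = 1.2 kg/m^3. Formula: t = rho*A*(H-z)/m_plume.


H - z = 4.359 m
t = 1.2 * 418.637 * 4.359 / 18.875 = 116.02 s

116.02 s


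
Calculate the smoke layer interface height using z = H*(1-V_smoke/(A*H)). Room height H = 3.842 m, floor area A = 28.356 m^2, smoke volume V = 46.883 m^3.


V/(A*H) = 0.43034
1 - 0.43034 = 0.56966
z = 3.842 * 0.56966 = 2.1886 m

2.1886 m


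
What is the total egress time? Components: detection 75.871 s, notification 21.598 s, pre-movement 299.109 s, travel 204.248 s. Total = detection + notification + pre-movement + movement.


Total = 75.871 + 21.598 + 299.109 + 204.248 = 600.826 s

600.826 s


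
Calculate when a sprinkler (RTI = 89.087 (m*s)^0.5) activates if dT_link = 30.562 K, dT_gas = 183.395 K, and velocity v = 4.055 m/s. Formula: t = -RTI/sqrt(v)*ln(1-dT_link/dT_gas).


dT_link/dT_gas = 0.16665
ln(1 - 0.16665) = -0.18230
t = -89.087 / sqrt(4.055) * -0.18230 = 8.0649 s

8.0649 s


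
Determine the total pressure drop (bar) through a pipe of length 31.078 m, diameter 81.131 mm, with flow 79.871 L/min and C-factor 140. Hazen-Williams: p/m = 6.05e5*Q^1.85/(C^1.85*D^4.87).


Q^1.85 = 3306.9
C^1.85 = 9339.8
D^4.87 = 1.9849e+09
p/m = 0.00010792 bar/m
p_total = 0.00010792 * 31.078 = 0.0033539 bar

0.0033539 bar


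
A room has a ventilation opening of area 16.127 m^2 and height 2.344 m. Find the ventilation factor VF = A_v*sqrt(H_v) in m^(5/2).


sqrt(H_v) = 1.5310
VF = 16.127 * 1.5310 = 24.691 m^(5/2)

24.691 m^(5/2)


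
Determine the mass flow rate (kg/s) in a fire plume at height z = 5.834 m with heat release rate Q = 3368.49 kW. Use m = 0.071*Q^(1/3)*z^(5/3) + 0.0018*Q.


Q^(1/3) = 14.990
z^(5/3) = 18.906
First term = 0.071 * 14.990 * 18.906 = 20.122
Second term = 0.0018 * 3368.49 = 6.0633
m = 26.186 kg/s

26.186 kg/s


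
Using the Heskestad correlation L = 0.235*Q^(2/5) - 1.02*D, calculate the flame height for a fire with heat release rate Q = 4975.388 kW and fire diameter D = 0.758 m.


Q^(2/5) = 30.111
0.235 * Q^(2/5) = 7.0762
1.02 * D = 0.77316
L = 6.3030 m

6.3030 m


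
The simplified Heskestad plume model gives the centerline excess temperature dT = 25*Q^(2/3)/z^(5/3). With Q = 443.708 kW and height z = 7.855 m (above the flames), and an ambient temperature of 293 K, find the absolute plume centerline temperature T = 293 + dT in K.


Q^(2/3) = 58.174
z^(5/3) = 31.039
dT = 25 * 58.174 / 31.039 = 46.856 K
T = 293 + 46.856 = 339.86 K

339.86 K


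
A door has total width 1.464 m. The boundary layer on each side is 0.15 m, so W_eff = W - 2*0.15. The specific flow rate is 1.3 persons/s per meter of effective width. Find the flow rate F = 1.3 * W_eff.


W_eff = 1.464 - 0.30 = 1.164 m
F = 1.3 * 1.164 = 1.5132 persons/s

1.5132 persons/s


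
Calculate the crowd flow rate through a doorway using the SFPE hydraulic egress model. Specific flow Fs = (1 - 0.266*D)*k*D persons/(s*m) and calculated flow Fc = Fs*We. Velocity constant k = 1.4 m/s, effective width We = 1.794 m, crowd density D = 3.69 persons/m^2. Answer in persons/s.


1 - 0.266*D = 1 - 0.266*3.69 = 0.018460
Fs = 0.018460 * 1.4 * 3.69 = 0.095364 persons/(s*m)
Fc = 0.095364 * 1.794 = 0.17108 persons/s

0.17108 persons/s


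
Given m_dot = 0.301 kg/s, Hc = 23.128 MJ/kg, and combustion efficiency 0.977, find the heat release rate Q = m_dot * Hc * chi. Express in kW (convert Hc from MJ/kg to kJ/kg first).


Hc = 23.128 MJ/kg = 23.128 * 1000 kJ/kg = 23128 kJ/kg
Q = 0.301 kg/s * 23128 kJ/kg * 0.977 = 6801.4 kW

6801.4 kW


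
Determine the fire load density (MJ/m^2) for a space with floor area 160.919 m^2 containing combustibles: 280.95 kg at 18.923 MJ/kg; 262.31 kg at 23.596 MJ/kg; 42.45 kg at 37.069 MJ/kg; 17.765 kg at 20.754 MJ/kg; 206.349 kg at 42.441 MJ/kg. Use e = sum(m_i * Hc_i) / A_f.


Total energy = 280.95*18.923 + 262.31*23.596 + 42.45*37.069 + 17.765*20.754 + 206.349*42.441
= 5316.417 + 6189.467 + 1573.579 + 368.6948 + 8757.658
= 22205.82 MJ
e = 22205.82 / 160.919 = 137.99 MJ/m^2

137.99 MJ/m^2


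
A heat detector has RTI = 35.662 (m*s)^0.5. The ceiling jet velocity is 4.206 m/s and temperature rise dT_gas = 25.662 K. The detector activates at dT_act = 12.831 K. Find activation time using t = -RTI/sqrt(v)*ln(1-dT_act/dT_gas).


dT_act/dT_gas = 0.5
ln(1 - 0.5) = -0.69315
t = -35.662 / sqrt(4.206) * -0.69315 = 12.053 s

12.053 s


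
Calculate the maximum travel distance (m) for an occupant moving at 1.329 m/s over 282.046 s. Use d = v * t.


d = 1.329 * 282.046 = 374.84 m

374.84 m


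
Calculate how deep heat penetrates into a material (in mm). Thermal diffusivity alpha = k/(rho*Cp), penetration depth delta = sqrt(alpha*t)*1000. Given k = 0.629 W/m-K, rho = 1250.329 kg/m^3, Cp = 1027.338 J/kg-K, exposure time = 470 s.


alpha = 0.629 / (1250.329 * 1027.338) = 4.8968e-07 m^2/s
alpha * t = 0.00023015
delta = sqrt(0.00023015) * 1000 = 15.171 mm

15.171 mm


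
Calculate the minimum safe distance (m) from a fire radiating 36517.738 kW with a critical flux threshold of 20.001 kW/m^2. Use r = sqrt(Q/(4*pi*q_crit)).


4*pi*q_crit = 251.34
Q/(4*pi*q_crit) = 145.29
r = sqrt(145.29) = 12.054 m

12.054 m


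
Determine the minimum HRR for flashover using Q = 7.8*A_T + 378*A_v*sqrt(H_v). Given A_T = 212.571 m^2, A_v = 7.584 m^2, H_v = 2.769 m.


7.8*A_T = 1658.1
sqrt(H_v) = 1.6640
378*A_v*sqrt(H_v) = 4770.4
Q = 1658.1 + 4770.4 = 6428.4 kW

6428.4 kW


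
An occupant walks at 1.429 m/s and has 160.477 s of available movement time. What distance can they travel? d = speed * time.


d = 1.429 * 160.477 = 229.32 m

229.32 m


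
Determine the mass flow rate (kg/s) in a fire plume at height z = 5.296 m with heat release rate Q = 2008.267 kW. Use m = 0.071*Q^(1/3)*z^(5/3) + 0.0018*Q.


Q^(1/3) = 12.617
z^(5/3) = 16.091
First term = 0.071 * 12.617 * 16.091 = 14.414
Second term = 0.0018 * 2008.267 = 3.6149
m = 18.029 kg/s

18.029 kg/s


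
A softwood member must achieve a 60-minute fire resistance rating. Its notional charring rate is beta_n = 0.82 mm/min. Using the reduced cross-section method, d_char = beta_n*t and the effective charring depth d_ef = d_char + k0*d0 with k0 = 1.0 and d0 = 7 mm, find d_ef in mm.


d_char = 0.82 * 60 = 49.2 mm
d_ef = 49.2 + 1.0*7 = 56.2 mm

56.2 mm


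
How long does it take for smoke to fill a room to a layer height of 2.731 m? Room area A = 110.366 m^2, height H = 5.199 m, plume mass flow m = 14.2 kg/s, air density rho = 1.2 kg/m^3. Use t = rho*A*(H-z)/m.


H - z = 2.468 m
t = 1.2 * 110.366 * 2.468 / 14.2 = 23.018 s

23.018 s


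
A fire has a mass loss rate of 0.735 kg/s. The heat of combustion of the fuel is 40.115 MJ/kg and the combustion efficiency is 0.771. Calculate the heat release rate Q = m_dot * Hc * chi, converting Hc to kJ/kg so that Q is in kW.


Hc = 40.115 MJ/kg = 40.115 * 1000 kJ/kg = 40115 kJ/kg
Q = 0.735 kg/s * 40115 kJ/kg * 0.771 = 22733 kW

22733 kW


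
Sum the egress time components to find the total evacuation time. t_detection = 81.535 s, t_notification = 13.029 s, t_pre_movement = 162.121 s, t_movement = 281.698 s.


Total = 81.535 + 13.029 + 162.121 + 281.698 = 538.383 s

538.383 s


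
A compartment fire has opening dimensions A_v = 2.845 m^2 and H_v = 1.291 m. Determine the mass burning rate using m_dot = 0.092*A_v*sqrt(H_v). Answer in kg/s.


sqrt(H_v) = 1.1362
m_dot = 0.092 * 2.845 * 1.1362 = 0.29739 kg/s

0.29739 kg/s


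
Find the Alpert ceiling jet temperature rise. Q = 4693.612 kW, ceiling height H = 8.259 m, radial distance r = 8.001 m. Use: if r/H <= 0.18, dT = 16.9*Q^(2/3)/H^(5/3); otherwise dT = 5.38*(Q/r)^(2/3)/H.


r/H = 8.001 / 8.259 = 0.96876
r/H > 0.18, so dT = 5.38*(Q/r)^(2/3)/H
Q/r = 586.63
(Q/r)^(2/3) = 70.077
dT = 5.38 * 70.077 / 8.259 = 45.649 K

45.649 K


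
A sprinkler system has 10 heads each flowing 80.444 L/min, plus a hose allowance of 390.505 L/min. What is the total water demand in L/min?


Sprinkler demand = 10 * 80.444 = 804.44 L/min
Total = 804.44 + 390.505 = 1194.945 L/min

1194.945 L/min


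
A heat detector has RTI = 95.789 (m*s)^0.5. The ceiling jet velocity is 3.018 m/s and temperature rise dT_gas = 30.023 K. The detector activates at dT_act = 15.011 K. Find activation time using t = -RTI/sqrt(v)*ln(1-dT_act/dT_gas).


dT_act/dT_gas = 0.49998
ln(1 - 0.49998) = -0.69311
t = -95.789 / sqrt(3.018) * -0.69311 = 38.217 s

38.217 s


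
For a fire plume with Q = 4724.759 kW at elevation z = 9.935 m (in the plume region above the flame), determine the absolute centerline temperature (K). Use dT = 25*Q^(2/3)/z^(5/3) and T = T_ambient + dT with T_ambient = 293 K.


Q^(2/3) = 281.57
z^(5/3) = 45.914
dT = 25 * 281.57 / 45.914 = 153.31 K
T = 293 + 153.31 = 446.31 K

446.31 K


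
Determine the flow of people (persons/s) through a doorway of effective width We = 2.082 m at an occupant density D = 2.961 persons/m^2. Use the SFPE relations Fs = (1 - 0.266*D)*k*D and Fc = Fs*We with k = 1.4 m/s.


1 - 0.266*D = 1 - 0.266*2.961 = 0.21237
Fs = 0.21237 * 1.4 * 2.961 = 0.88038 persons/(s*m)
Fc = 0.88038 * 2.082 = 1.8329 persons/s

1.8329 persons/s


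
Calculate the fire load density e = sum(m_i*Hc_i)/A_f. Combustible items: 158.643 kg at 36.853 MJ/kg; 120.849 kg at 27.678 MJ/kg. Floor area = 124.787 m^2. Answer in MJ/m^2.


Total energy = 158.643*36.853 + 120.849*27.678
= 5846.470 + 3344.859
= 9191.329 MJ
e = 9191.329 / 124.787 = 73.656 MJ/m^2

73.656 MJ/m^2


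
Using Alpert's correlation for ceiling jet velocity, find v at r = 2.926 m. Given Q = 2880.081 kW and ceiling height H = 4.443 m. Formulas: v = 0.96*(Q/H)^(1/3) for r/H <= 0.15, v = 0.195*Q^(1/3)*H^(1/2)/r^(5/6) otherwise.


r/H = 2.926 / 4.443 = 0.65856
r/H > 0.15, so v = 0.195*Q^(1/3)*H^(1/2)/r^(5/6)
Q^(1/3) = 14.228
H^(1/2) = 2.1078
r^(5/6) = 2.4466
v = 0.195 * 14.228 * 2.1078 / 2.4466 = 2.3903 m/s

2.3903 m/s


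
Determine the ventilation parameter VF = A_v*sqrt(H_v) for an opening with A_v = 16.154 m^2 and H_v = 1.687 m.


sqrt(H_v) = 1.2988
VF = 16.154 * 1.2988 = 20.982 m^(5/2)

20.982 m^(5/2)


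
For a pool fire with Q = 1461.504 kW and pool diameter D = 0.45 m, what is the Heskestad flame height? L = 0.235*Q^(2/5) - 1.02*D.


Q^(2/5) = 18.447
0.235 * Q^(2/5) = 4.3350
1.02 * D = 0.459
L = 3.8760 m

3.8760 m


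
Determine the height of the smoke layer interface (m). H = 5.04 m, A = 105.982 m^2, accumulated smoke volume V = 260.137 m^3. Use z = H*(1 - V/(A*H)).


V/(A*H) = 0.48701
1 - 0.48701 = 0.51299
z = 5.04 * 0.51299 = 2.5855 m

2.5855 m


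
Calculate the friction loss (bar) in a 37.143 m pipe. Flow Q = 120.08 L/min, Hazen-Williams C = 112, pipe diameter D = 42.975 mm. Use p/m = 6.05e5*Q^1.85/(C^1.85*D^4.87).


Q^1.85 = 7031.1
C^1.85 = 6180.9
D^4.87 = 8.9900e+07
p/m = 0.0076553 bar/m
p_total = 0.0076553 * 37.143 = 0.28434 bar

0.28434 bar


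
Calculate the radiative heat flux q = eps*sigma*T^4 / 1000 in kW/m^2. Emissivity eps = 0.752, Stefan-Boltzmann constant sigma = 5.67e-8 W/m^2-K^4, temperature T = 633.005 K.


T^4 = 1.6056e+11
q = 0.752 * 5.67e-8 * 1.6056e+11 / 1000 = 6.8459 kW/m^2

6.8459 kW/m^2


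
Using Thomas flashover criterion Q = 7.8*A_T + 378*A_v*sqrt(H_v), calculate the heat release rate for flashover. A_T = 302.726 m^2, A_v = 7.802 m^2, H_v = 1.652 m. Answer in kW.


7.8*A_T = 2361.3
sqrt(H_v) = 1.2853
378*A_v*sqrt(H_v) = 3790.6
Q = 2361.3 + 3790.6 = 6151.8 kW

6151.8 kW


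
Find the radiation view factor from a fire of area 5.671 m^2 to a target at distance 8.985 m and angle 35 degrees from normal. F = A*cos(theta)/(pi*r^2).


cos(35 deg) = 0.81915
pi*r^2 = 253.62
F = 5.671 * 0.81915 / 253.62 = 0.018316

0.018316


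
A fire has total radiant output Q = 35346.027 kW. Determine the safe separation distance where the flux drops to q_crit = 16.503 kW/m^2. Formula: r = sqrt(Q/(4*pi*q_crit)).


4*pi*q_crit = 207.38
Q/(4*pi*q_crit) = 170.44
r = sqrt(170.44) = 13.055 m

13.055 m


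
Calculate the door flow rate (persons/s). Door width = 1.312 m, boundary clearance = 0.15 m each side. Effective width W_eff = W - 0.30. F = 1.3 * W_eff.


W_eff = 1.312 - 0.30 = 1.012 m
F = 1.3 * 1.012 = 1.3156 persons/s

1.3156 persons/s


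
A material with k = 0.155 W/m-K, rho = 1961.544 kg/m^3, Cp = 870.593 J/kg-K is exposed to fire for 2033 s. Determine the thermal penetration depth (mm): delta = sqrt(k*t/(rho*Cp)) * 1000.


alpha = 0.155 / (1961.544 * 870.593) = 9.0765e-08 m^2/s
alpha * t = 0.00018453
delta = sqrt(0.00018453) * 1000 = 13.584 mm

13.584 mm


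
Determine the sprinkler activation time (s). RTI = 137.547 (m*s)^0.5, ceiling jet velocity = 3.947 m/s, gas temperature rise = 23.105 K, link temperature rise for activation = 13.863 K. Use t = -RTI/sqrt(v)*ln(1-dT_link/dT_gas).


dT_link/dT_gas = 0.6
ln(1 - 0.6) = -0.91629
t = -137.547 / sqrt(3.947) * -0.91629 = 63.438 s

63.438 s


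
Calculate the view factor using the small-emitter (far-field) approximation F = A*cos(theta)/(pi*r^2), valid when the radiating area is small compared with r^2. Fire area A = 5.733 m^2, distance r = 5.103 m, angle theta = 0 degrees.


cos(0 deg) = 1
pi*r^2 = 81.809
F = 5.733 * 1 / 81.809 = 0.070078

0.070078


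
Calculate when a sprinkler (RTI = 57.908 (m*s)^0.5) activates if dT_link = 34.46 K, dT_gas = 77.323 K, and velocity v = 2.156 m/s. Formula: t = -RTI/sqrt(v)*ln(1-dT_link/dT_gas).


dT_link/dT_gas = 0.44566
ln(1 - 0.44566) = -0.58998
t = -57.908 / sqrt(2.156) * -0.58998 = 23.268 s

23.268 s


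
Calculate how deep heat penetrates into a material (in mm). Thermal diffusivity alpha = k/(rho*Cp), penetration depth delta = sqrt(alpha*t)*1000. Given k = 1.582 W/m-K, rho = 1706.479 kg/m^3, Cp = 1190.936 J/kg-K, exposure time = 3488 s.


alpha = 1.582 / (1706.479 * 1190.936) = 7.7843e-07 m^2/s
alpha * t = 0.0027151
delta = sqrt(0.0027151) * 1000 = 52.107 mm

52.107 mm


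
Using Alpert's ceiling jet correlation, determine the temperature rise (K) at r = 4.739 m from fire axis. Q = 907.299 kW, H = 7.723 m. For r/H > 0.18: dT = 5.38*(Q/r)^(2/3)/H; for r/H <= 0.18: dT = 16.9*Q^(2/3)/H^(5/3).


r/H = 4.739 / 7.723 = 0.61362
r/H > 0.18, so dT = 5.38*(Q/r)^(2/3)/H
Q/r = 191.45
(Q/r)^(2/3) = 33.218
dT = 5.38 * 33.218 / 7.723 = 23.140 K

23.140 K


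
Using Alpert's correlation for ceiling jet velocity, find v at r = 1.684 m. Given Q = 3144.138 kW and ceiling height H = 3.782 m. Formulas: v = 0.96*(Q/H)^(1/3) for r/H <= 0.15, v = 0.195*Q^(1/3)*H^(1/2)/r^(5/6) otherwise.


r/H = 1.684 / 3.782 = 0.44527
r/H > 0.15, so v = 0.195*Q^(1/3)*H^(1/2)/r^(5/6)
Q^(1/3) = 14.650
H^(1/2) = 1.9447
r^(5/6) = 1.5439
v = 0.195 * 14.650 * 1.9447 / 1.5439 = 3.5984 m/s

3.5984 m/s


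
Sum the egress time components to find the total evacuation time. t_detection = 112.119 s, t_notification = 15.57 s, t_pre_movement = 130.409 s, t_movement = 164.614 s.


Total = 112.119 + 15.57 + 130.409 + 164.614 = 422.712 s

422.712 s


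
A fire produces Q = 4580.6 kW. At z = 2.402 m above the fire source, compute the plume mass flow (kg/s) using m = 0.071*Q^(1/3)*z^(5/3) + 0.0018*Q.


Q^(1/3) = 16.608
z^(5/3) = 4.3081
First term = 0.071 * 16.608 * 4.3081 = 5.0799
Second term = 0.0018 * 4580.6 = 8.2451
m = 13.325 kg/s

13.325 kg/s


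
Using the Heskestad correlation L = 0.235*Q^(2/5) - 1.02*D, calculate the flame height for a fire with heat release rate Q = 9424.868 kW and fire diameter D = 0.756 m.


Q^(2/5) = 38.879
0.235 * Q^(2/5) = 9.1365
1.02 * D = 0.77112
L = 8.3653 m

8.3653 m


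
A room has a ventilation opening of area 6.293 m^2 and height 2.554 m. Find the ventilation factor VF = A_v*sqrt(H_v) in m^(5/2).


sqrt(H_v) = 1.5981
VF = 6.293 * 1.5981 = 10.057 m^(5/2)

10.057 m^(5/2)


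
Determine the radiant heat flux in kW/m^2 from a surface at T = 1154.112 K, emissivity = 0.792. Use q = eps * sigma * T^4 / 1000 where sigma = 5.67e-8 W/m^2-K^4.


T^4 = 1.7742e+12
q = 0.792 * 5.67e-8 * 1.7742e+12 / 1000 = 79.671 kW/m^2

79.671 kW/m^2


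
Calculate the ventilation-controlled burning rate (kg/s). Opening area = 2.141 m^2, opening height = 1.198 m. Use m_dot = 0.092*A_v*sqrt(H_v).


sqrt(H_v) = 1.0945
m_dot = 0.092 * 2.141 * 1.0945 = 0.21559 kg/s

0.21559 kg/s


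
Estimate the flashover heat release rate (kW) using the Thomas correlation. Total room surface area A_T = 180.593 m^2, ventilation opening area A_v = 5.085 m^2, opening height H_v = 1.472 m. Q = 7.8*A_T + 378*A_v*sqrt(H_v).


7.8*A_T = 1408.6
sqrt(H_v) = 1.2133
378*A_v*sqrt(H_v) = 2332.0
Q = 1408.6 + 2332.0 = 3740.7 kW

3740.7 kW


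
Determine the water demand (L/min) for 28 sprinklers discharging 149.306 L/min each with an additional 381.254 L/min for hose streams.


Sprinkler demand = 28 * 149.306 = 4180.568 L/min
Total = 4180.568 + 381.254 = 4561.822 L/min

4561.822 L/min


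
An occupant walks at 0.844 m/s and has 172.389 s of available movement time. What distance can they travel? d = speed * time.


d = 0.844 * 172.389 = 145.50 m

145.50 m


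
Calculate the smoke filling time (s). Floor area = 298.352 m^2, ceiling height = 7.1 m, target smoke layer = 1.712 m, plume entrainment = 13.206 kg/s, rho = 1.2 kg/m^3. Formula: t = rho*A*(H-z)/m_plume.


H - z = 5.388 m
t = 1.2 * 298.352 * 5.388 / 13.206 = 146.07 s

146.07 s


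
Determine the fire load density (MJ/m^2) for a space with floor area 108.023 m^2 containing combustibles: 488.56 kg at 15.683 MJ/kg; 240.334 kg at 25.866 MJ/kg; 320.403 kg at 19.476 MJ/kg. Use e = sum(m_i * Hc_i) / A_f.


Total energy = 488.56*15.683 + 240.334*25.866 + 320.403*19.476
= 7662.086 + 6216.479 + 6240.169
= 20118.73 MJ
e = 20118.73 / 108.023 = 186.24 MJ/m^2

186.24 MJ/m^2


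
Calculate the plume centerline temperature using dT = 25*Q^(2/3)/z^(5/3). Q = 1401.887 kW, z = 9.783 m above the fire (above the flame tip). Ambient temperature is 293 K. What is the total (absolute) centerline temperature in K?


Q^(2/3) = 125.26
z^(5/3) = 44.749
dT = 25 * 125.26 / 44.749 = 69.978 K
T = 293 + 69.978 = 362.98 K

362.98 K


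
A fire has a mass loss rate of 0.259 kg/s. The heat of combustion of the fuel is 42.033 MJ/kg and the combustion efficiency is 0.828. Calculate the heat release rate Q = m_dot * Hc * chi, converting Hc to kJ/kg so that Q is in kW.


Hc = 42.033 MJ/kg = 42.033 * 1000 kJ/kg = 42033 kJ/kg
Q = 0.259 kg/s * 42033 kJ/kg * 0.828 = 9014.1 kW

9014.1 kW


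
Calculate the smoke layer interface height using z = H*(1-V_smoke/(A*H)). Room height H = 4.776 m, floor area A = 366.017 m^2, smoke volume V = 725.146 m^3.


V/(A*H) = 0.41482
1 - 0.41482 = 0.58518
z = 4.776 * 0.58518 = 2.7948 m

2.7948 m


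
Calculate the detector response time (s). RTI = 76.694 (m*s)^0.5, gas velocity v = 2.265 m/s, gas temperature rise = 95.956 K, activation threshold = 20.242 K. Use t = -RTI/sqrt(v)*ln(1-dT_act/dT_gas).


dT_act/dT_gas = 0.21095
ln(1 - 0.21095) = -0.23693
t = -76.694 / sqrt(2.265) * -0.23693 = 12.074 s

12.074 s


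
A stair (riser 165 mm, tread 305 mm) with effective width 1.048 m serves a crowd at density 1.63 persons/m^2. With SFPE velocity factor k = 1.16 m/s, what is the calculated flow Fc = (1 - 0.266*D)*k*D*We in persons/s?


1 - 0.266*D = 1 - 0.266*1.63 = 0.56642
Fs = 0.56642 * 1.16 * 1.63 = 1.0710 persons/(s*m)
Fc = 1.0710 * 1.048 = 1.1224 persons/s

1.1224 persons/s


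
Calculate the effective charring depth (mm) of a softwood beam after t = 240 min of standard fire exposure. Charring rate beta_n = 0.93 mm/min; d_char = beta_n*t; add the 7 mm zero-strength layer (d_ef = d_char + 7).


d_char = 0.93 * 240 = 223.2 mm
d_ef = 223.2 + 1.0*7 = 230.2 mm

230.2 mm


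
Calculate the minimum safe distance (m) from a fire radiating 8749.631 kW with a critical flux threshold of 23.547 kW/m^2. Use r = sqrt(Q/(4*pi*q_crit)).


4*pi*q_crit = 295.90
Q/(4*pi*q_crit) = 29.570
r = sqrt(29.570) = 5.4378 m

5.4378 m


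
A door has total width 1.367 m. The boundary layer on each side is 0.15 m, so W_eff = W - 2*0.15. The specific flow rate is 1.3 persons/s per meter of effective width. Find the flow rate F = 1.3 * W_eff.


W_eff = 1.367 - 0.30 = 1.067 m
F = 1.3 * 1.067 = 1.3871 persons/s

1.3871 persons/s


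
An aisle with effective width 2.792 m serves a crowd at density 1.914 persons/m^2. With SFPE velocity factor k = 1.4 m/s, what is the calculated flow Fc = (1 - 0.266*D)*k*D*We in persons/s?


1 - 0.266*D = 1 - 0.266*1.914 = 0.49088
Fs = 0.49088 * 1.4 * 1.914 = 1.3154 persons/(s*m)
Fc = 1.3154 * 2.792 = 3.6725 persons/s

3.6725 persons/s


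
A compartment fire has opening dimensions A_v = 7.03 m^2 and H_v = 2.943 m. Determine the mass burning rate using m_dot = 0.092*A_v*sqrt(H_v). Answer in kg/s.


sqrt(H_v) = 1.7155
m_dot = 0.092 * 7.03 * 1.7155 = 1.1095 kg/s

1.1095 kg/s


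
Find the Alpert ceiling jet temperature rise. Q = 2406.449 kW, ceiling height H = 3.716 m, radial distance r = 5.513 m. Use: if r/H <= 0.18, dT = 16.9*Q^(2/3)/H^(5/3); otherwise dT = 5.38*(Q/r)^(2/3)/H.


r/H = 5.513 / 3.716 = 1.4836
r/H > 0.18, so dT = 5.38*(Q/r)^(2/3)/H
Q/r = 436.50
(Q/r)^(2/3) = 57.543
dT = 5.38 * 57.543 / 3.716 = 83.310 K

83.310 K


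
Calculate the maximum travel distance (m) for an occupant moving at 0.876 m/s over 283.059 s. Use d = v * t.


d = 0.876 * 283.059 = 247.96 m

247.96 m


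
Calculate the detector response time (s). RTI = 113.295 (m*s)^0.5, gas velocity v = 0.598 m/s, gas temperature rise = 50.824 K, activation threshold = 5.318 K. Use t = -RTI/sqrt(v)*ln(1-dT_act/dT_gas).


dT_act/dT_gas = 0.10464
ln(1 - 0.10464) = -0.11052
t = -113.295 / sqrt(0.598) * -0.11052 = 16.193 s

16.193 s


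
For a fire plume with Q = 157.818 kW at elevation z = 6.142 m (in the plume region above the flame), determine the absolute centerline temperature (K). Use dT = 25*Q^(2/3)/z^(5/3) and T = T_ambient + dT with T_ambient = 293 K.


Q^(2/3) = 29.204
z^(5/3) = 20.599
dT = 25 * 29.204 / 20.599 = 35.443 K
T = 293 + 35.443 = 328.44 K

328.44 K


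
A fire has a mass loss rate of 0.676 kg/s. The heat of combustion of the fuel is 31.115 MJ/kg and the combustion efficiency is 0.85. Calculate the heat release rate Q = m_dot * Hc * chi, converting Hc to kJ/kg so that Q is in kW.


Hc = 31.115 MJ/kg = 31.115 * 1000 kJ/kg = 31115 kJ/kg
Q = 0.676 kg/s * 31115 kJ/kg * 0.85 = 17878.679 kW

17878.679 kW


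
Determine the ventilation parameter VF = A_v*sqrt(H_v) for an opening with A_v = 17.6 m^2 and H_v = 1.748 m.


sqrt(H_v) = 1.3221
VF = 17.6 * 1.3221 = 23.269 m^(5/2)

23.269 m^(5/2)


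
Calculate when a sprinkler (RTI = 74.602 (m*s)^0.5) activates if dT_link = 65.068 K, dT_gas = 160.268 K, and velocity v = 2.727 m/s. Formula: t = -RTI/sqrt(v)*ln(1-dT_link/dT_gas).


dT_link/dT_gas = 0.40599
ln(1 - 0.40599) = -0.52087
t = -74.602 / sqrt(2.727) * -0.52087 = 23.531 s

23.531 s


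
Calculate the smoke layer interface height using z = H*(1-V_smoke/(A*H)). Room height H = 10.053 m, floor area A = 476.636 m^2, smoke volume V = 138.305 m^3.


V/(A*H) = 0.028864
1 - 0.028864 = 0.97114
z = 10.053 * 0.97114 = 9.7628 m

9.7628 m


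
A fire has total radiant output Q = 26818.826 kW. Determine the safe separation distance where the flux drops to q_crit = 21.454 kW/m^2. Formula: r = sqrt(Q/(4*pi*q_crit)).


4*pi*q_crit = 269.60
Q/(4*pi*q_crit) = 99.477
r = sqrt(99.477) = 9.9738 m

9.9738 m


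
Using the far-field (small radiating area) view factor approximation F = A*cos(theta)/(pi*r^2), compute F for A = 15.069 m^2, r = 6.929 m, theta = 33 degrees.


cos(33 deg) = 0.83867
pi*r^2 = 150.83
F = 15.069 * 0.83867 / 150.83 = 0.083789

0.083789


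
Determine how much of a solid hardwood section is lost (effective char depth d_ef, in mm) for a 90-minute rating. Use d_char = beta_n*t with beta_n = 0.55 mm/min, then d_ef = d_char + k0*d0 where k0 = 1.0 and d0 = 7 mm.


d_char = 0.55 * 90 = 49.5 mm
d_ef = 49.5 + 1.0*7 = 56.5 mm

56.5 mm


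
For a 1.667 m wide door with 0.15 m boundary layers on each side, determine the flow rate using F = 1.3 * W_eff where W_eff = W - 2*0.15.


W_eff = 1.667 - 0.30 = 1.367 m
F = 1.3 * 1.367 = 1.7771 persons/s

1.7771 persons/s


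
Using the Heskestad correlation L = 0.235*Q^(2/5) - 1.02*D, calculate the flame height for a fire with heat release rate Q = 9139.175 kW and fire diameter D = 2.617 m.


Q^(2/5) = 38.403
0.235 * Q^(2/5) = 9.0247
1.02 * D = 2.6693
L = 6.3553 m

6.3553 m


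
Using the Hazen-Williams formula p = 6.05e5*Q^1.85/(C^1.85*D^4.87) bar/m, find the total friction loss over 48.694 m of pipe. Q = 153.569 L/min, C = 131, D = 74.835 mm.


Q^1.85 = 11083
C^1.85 = 8259.5
D^4.87 = 1.3393e+09
p/m = 0.00060614 bar/m
p_total = 0.00060614 * 48.694 = 0.029516 bar

0.029516 bar


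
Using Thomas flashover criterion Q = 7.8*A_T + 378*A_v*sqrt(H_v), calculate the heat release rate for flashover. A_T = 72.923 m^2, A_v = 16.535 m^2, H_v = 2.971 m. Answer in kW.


7.8*A_T = 568.80
sqrt(H_v) = 1.7237
378*A_v*sqrt(H_v) = 10773
Q = 568.80 + 10773 = 11342 kW

11342 kW


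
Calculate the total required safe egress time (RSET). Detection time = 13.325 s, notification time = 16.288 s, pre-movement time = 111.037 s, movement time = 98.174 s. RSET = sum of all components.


Total = 13.325 + 16.288 + 111.037 + 98.174 = 238.824 s

238.824 s


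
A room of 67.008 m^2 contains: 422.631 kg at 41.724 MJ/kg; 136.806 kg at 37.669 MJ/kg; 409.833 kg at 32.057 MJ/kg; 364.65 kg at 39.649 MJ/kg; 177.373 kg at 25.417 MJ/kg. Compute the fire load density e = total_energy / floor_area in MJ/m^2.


Total energy = 422.631*41.724 + 136.806*37.669 + 409.833*32.057 + 364.65*39.649 + 177.373*25.417
= 17633.86 + 5153.345 + 13138.02 + 14458.01 + 4508.290
= 54891.51 MJ
e = 54891.51 / 67.008 = 819.18 MJ/m^2

819.18 MJ/m^2


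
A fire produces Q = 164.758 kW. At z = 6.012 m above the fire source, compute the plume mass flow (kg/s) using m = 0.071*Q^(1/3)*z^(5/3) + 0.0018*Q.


Q^(1/3) = 5.4821
z^(5/3) = 19.878
First term = 0.071 * 5.4821 * 19.878 = 7.7370
Second term = 0.0018 * 164.758 = 0.29656
m = 8.0336 kg/s

8.0336 kg/s


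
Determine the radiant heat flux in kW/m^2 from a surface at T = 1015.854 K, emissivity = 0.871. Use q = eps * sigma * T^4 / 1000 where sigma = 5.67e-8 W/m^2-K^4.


T^4 = 1.0649e+12
q = 0.871 * 5.67e-8 * 1.0649e+12 / 1000 = 52.593 kW/m^2

52.593 kW/m^2


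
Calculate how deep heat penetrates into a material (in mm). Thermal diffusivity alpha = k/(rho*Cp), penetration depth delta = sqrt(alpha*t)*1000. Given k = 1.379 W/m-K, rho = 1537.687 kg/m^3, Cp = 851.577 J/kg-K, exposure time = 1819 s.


alpha = 1.379 / (1537.687 * 851.577) = 1.0531e-06 m^2/s
alpha * t = 0.0019156
delta = sqrt(0.0019156) * 1000 = 43.768 mm

43.768 mm


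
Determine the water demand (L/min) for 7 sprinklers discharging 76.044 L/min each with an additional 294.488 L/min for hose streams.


Sprinkler demand = 7 * 76.044 = 532.308 L/min
Total = 532.308 + 294.488 = 826.796 L/min

826.796 L/min


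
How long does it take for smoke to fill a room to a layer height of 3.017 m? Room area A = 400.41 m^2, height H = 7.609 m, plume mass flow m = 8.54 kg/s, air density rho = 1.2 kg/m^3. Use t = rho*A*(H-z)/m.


H - z = 4.592 m
t = 1.2 * 400.41 * 4.592 / 8.54 = 258.36 s

258.36 s


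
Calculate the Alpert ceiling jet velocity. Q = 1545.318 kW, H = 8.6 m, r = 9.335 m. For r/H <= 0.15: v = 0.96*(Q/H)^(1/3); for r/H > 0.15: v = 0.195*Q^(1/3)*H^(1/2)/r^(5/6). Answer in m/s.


r/H = 9.335 / 8.6 = 1.0855
r/H > 0.15, so v = 0.195*Q^(1/3)*H^(1/2)/r^(5/6)
Q^(1/3) = 11.561
H^(1/2) = 2.9326
r^(5/6) = 6.4332
v = 0.195 * 11.561 * 2.9326 / 6.4332 = 1.0277 m/s

1.0277 m/s


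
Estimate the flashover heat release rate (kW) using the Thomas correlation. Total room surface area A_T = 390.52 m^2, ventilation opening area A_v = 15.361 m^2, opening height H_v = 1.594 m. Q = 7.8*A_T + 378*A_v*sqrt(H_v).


7.8*A_T = 3046.056
sqrt(H_v) = 1.2625
378*A_v*sqrt(H_v) = 7330.9
Q = 3046.056 + 7330.9 = 10377 kW

10377 kW


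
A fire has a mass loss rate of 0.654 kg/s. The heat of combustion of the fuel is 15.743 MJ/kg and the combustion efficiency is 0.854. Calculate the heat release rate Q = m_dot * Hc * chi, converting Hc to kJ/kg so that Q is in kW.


Hc = 15.743 MJ/kg = 15.743 * 1000 kJ/kg = 15743 kJ/kg
Q = 0.654 kg/s * 15743 kJ/kg * 0.854 = 8792.7 kW

8792.7 kW


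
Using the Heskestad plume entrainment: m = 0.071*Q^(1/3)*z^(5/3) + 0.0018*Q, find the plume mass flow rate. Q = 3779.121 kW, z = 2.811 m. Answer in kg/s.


Q^(1/3) = 15.576
z^(5/3) = 5.5989
First term = 0.071 * 15.576 * 5.5989 = 6.1919
Second term = 0.0018 * 3779.121 = 6.8024
m = 12.994 kg/s

12.994 kg/s


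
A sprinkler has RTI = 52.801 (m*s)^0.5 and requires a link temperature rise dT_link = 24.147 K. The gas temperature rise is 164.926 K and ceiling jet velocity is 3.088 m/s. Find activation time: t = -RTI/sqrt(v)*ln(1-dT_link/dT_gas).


dT_link/dT_gas = 0.14641
ln(1 - 0.14641) = -0.15831
t = -52.801 / sqrt(3.088) * -0.15831 = 4.7566 s

4.7566 s


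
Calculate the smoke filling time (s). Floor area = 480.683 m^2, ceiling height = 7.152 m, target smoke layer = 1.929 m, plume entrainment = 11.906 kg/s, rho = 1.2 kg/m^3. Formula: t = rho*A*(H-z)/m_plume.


H - z = 5.223 m
t = 1.2 * 480.683 * 5.223 / 11.906 = 253.04 s

253.04 s


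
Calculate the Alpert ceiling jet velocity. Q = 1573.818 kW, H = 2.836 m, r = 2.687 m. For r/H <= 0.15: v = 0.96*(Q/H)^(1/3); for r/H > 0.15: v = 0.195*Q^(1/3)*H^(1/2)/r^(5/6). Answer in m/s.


r/H = 2.687 / 2.836 = 0.94746
r/H > 0.15, so v = 0.195*Q^(1/3)*H^(1/2)/r^(5/6)
Q^(1/3) = 11.632
H^(1/2) = 1.6840
r^(5/6) = 2.2789
v = 0.195 * 11.632 * 1.6840 / 2.2789 = 1.6762 m/s

1.6762 m/s


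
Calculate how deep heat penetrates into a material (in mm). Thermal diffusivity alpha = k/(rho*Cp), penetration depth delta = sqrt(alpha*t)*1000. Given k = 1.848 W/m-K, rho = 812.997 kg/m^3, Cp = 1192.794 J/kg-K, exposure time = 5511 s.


alpha = 1.848 / (812.997 * 1192.794) = 1.9057e-06 m^2/s
alpha * t = 0.010502
delta = sqrt(0.010502) * 1000 = 102.48 mm

102.48 mm


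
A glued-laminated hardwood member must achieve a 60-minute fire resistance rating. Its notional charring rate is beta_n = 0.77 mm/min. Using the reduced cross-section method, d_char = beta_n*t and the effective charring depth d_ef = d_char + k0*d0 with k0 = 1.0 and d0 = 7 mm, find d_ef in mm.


d_char = 0.77 * 60 = 46.2 mm
d_ef = 46.2 + 1.0*7 = 53.2 mm

53.2 mm


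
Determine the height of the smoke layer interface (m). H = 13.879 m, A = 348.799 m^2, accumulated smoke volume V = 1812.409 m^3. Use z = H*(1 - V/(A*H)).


V/(A*H) = 0.37439
1 - 0.37439 = 0.62561
z = 13.879 * 0.62561 = 8.6829 m

8.6829 m


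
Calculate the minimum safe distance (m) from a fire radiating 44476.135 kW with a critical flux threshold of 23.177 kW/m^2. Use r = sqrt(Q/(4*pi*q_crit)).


4*pi*q_crit = 291.25
Q/(4*pi*q_crit) = 152.71
r = sqrt(152.71) = 12.357 m

12.357 m


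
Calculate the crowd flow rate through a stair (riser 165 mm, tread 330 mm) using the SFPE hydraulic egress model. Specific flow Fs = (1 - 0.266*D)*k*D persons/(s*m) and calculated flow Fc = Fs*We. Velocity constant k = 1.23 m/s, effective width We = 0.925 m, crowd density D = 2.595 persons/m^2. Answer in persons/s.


1 - 0.266*D = 1 - 0.266*2.595 = 0.30973
Fs = 0.30973 * 1.23 * 2.595 = 0.98861 persons/(s*m)
Fc = 0.98861 * 0.925 = 0.91447 persons/s

0.91447 persons/s


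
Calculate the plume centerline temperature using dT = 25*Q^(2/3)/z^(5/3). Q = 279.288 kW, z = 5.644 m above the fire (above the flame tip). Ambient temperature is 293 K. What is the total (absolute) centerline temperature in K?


Q^(2/3) = 42.727
z^(5/3) = 17.891
dT = 25 * 42.727 / 17.891 = 59.703 K
T = 293 + 59.703 = 352.70 K

352.70 K


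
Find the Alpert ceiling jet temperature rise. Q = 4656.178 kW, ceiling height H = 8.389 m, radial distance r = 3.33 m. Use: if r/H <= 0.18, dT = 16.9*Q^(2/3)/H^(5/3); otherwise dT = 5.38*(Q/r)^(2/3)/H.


r/H = 3.33 / 8.389 = 0.39695
r/H > 0.18, so dT = 5.38*(Q/r)^(2/3)/H
Q/r = 1398.3
(Q/r)^(2/3) = 125.04
dT = 5.38 * 125.04 / 8.389 = 80.192 K

80.192 K


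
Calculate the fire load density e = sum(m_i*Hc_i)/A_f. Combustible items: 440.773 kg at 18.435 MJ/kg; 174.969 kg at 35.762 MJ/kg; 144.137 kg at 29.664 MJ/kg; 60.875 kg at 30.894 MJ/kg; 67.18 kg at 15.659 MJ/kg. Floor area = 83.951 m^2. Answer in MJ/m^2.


Total energy = 440.773*18.435 + 174.969*35.762 + 144.137*29.664 + 60.875*30.894 + 67.18*15.659
= 8125.650 + 6257.241 + 4275.680 + 1880.672 + 1051.972
= 21591.22 MJ
e = 21591.22 / 83.951 = 257.19 MJ/m^2

257.19 MJ/m^2


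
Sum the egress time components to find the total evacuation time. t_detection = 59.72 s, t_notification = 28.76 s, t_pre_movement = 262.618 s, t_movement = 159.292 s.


Total = 59.72 + 28.76 + 262.618 + 159.292 = 510.39 s

510.39 s


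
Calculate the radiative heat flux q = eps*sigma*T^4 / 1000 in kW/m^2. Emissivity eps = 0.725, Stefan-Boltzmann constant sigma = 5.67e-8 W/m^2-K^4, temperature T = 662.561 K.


T^4 = 1.9271e+11
q = 0.725 * 5.67e-8 * 1.9271e+11 / 1000 = 7.9218 kW/m^2

7.9218 kW/m^2


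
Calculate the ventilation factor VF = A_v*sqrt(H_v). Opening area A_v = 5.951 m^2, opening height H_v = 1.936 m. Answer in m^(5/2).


sqrt(H_v) = 1.3914
VF = 5.951 * 1.3914 = 8.2802 m^(5/2)

8.2802 m^(5/2)


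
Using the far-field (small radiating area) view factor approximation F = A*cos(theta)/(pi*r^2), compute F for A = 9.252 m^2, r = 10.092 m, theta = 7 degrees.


cos(7 deg) = 0.99255
pi*r^2 = 319.97
F = 9.252 * 0.99255 / 319.97 = 0.028700

0.028700


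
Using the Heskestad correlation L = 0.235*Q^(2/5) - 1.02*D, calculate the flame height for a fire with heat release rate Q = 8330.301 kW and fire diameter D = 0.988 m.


Q^(2/5) = 37.005
0.235 * Q^(2/5) = 8.6963
1.02 * D = 1.0078
L = 7.6885 m

7.6885 m


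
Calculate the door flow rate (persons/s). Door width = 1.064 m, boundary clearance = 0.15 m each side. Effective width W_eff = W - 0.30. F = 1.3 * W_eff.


W_eff = 1.064 - 0.30 = 0.764 m
F = 1.3 * 0.764 = 0.99320 persons/s

0.99320 persons/s


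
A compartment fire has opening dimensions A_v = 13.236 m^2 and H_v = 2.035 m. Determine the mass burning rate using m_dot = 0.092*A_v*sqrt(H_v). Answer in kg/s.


sqrt(H_v) = 1.4265
m_dot = 0.092 * 13.236 * 1.4265 = 1.7371 kg/s

1.7371 kg/s
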